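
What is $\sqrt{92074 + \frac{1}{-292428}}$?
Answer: $\frac{\sqrt{218711902295533}}{48738} \approx 303.44$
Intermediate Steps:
$\sqrt{92074 + \frac{1}{-292428}} = \sqrt{92074 - \frac{1}{292428}} = \sqrt{\frac{26925015671}{292428}} = \frac{\sqrt{218711902295533}}{48738}$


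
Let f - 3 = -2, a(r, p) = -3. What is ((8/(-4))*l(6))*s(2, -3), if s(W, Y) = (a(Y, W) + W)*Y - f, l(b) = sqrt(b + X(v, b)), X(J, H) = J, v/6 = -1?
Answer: 0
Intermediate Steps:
v = -6 (v = 6*(-1) = -6)
f = 1 (f = 3 - 2 = 1)
l(b) = sqrt(-6 + b) (l(b) = sqrt(b - 6) = sqrt(-6 + b))
s(W, Y) = -1 + Y*(-3 + W) (s(W, Y) = (-3 + W)*Y - 1*1 = Y*(-3 + W) - 1 = -1 + Y*(-3 + W))
((8/(-4))*l(6))*s(2, -3) = ((8/(-4))*sqrt(-6 + 6))*(-1 - 3*(-3) + 2*(-3)) = ((8*(-1/4))*sqrt(0))*(-1 + 9 - 6) = -2*0*2 = 0*2 = 0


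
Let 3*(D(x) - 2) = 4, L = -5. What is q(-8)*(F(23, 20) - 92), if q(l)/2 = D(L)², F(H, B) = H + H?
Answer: -9200/9 ≈ -1022.2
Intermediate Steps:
D(x) = 10/3 (D(x) = 2 + (⅓)*4 = 2 + 4/3 = 10/3)
F(H, B) = 2*H
q(l) = 200/9 (q(l) = 2*(10/3)² = 2*(100/9) = 200/9)
q(-8)*(F(23, 20) - 92) = 200*(2*23 - 92)/9 = 200*(46 - 92)/9 = (200/9)*(-46) = -9200/9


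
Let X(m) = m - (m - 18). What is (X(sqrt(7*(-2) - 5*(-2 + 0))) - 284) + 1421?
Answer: 1155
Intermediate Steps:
X(m) = 18 (X(m) = m - (-18 + m) = m + (18 - m) = 18)
(X(sqrt(7*(-2) - 5*(-2 + 0))) - 284) + 1421 = (18 - 284) + 1421 = -266 + 1421 = 1155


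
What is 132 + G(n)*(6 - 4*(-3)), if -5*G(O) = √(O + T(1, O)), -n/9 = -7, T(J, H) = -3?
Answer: 132 - 36*√15/5 ≈ 104.11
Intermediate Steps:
n = 63 (n = -9*(-7) = 63)
G(O) = -√(-3 + O)/5 (G(O) = -√(O - 3)/5 = -√(-3 + O)/5)
132 + G(n)*(6 - 4*(-3)) = 132 + (-√(-3 + 63)/5)*(6 - 4*(-3)) = 132 + (-2*√15/5)*(6 + 12) = 132 - 2*√15/5*18 = 132 - 36*√15/5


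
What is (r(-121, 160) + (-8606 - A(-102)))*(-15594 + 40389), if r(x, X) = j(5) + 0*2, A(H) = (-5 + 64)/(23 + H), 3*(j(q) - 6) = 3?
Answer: -16842301290/79 ≈ -2.1319e+8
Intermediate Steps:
j(q) = 7 (j(q) = 6 + (⅓)*3 = 6 + 1 = 7)
A(H) = 59/(23 + H)
r(x, X) = 7 (r(x, X) = 7 + 0*2 = 7 + 0 = 7)
(r(-121, 160) + (-8606 - A(-102)))*(-15594 + 40389) = (7 + (-8606 - 59/(23 - 102)))*(-15594 + 40389) = (7 + (-8606 - 59/(-79)))*24795 = (7 + (-8606 - 59*(-1)/79))*24795 = (7 + (-8606 - 1*(-59/79)))*24795 = (7 + (-8606 + 59/79))*24795 = (7 - 679815/79)*24795 = -679262/79*24795 = -16842301290/79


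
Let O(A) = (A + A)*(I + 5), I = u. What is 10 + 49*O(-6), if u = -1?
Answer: -2342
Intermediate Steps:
I = -1
O(A) = 8*A (O(A) = (A + A)*(-1 + 5) = (2*A)*4 = 8*A)
10 + 49*O(-6) = 10 + 49*(8*(-6)) = 10 + 49*(-48) = 10 - 2352 = -2342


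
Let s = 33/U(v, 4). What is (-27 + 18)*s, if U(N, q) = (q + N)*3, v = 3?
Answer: -99/7 ≈ -14.143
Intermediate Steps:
U(N, q) = 3*N + 3*q (U(N, q) = (N + q)*3 = 3*N + 3*q)
s = 11/7 (s = 33/(3*3 + 3*4) = 33/(9 + 12) = 33/21 = 33*(1/21) = 11/7 ≈ 1.5714)
(-27 + 18)*s = (-27 + 18)*(11/7) = -9*11/7 = -99/7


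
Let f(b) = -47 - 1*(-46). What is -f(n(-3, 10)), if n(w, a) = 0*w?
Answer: 1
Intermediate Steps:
n(w, a) = 0
f(b) = -1 (f(b) = -47 + 46 = -1)
-f(n(-3, 10)) = -1*(-1) = 1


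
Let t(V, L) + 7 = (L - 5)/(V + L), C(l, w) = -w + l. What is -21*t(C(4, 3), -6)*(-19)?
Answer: -9576/5 ≈ -1915.2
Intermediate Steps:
C(l, w) = l - w
t(V, L) = -7 + (-5 + L)/(L + V) (t(V, L) = -7 + (L - 5)/(V + L) = -7 + (-5 + L)/(L + V))
-21*t(C(4, 3), -6)*(-19) = -21*(-5 - 7*(4 - 1*3) - 6*(-6))/(-6 + (4 - 1*3))*(-19) = -21*(-5 - 7*(4 - 3) + 36)/(-6 + (4 - 3))*(-19) = -21*(-5 - 7*1 + 36)/(-6 + 1)*(-19) = -21*(-5 - 7 + 36)/(-5)*(-19) = -(-21)*24/5*(-19) = -21*(-24/5)*(-19) = (504/5)*(-19) = -9576/5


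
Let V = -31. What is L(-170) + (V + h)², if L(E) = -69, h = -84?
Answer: 13156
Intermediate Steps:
L(-170) + (V + h)² = -69 + (-31 - 84)² = -69 + (-115)² = -69 + 13225 = 13156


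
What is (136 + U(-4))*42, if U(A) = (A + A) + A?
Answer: 5208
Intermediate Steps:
U(A) = 3*A (U(A) = 2*A + A = 3*A)
(136 + U(-4))*42 = (136 + 3*(-4))*42 = (136 - 12)*42 = 124*42 = 5208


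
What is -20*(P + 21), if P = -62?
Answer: 820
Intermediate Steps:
-20*(P + 21) = -20*(-62 + 21) = -20*(-41) = 820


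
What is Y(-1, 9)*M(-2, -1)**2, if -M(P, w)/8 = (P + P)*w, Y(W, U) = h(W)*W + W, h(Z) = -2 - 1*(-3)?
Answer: -2048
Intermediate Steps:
h(Z) = 1 (h(Z) = -2 + 3 = 1)
Y(W, U) = 2*W (Y(W, U) = 1*W + W = W + W = 2*W)
M(P, w) = -16*P*w (M(P, w) = -8*(P + P)*w = -8*2*P*w = -16*P*w)
Y(-1, 9)*M(-2, -1)**2 = (2*(-1))*(-16*(-2)*(-1))**2 = -2*(-32)**2 = -2*1024 = -2048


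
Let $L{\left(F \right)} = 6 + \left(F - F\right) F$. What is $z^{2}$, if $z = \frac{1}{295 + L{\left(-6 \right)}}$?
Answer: $\frac{1}{90601} \approx 1.1037 \cdot 10^{-5}$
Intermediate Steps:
$L{\left(F \right)} = 6$ ($L{\left(F \right)} = 6 + 0 F = 6 + 0 = 6$)
$z = \frac{1}{301}$ ($z = \frac{1}{295 + 6} = \frac{1}{301} \approx 0.0033223$)
$z^{2} = \left(\frac{1}{301}\right)^{2} = \frac{1}{90601}$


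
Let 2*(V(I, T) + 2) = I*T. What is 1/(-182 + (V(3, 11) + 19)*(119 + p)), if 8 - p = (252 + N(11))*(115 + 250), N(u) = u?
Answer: -1/3211760 ≈ -3.1136e-7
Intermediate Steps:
V(I, T) = -2 + I*T/2 (V(I, T) = -2 + (I*T)/2 = -2 + I*T/2)
p = -95987 (p = 8 - (252 + 11)*(115 + 250) = 8 - 263*365 = 8 - 1*95995 = 8 - 95995 = -95987)
1/(-182 + (V(3, 11) + 19)*(119 + p)) = 1/(-182 + ((-2 + (1/2)*3*11) + 19)*(119 - 95987)) = 1/(-182 + ((-2 + 33/2) + 19)*(-95868)) = 1/(-182 + (29/2 + 19)*(-95868)) = 1/(-182 + (67/2)*(-95868)) = 1/(-182 - 3211578) = 1/(-3211760) = -1/3211760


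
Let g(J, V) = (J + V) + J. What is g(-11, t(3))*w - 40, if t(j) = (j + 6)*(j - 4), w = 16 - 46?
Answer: 890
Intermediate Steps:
w = -30
t(j) = (-4 + j)*(6 + j) (t(j) = (6 + j)*(-4 + j) = (-4 + j)*(6 + j))
g(J, V) = V + 2*J
g(-11, t(3))*w - 40 = ((-24 + 3² + 2*3) + 2*(-11))*(-30) - 40 = ((-24 + 9 + 6) - 22)*(-30) - 40 = (-9 - 22)*(-30) - 40 = -31*(-30) - 40 = 930 - 40 = 890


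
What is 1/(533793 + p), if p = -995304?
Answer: -1/461511 ≈ -2.1668e-6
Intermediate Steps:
1/(533793 + p) = 1/(533793 - 995304) = 1/(-461511) = -1/461511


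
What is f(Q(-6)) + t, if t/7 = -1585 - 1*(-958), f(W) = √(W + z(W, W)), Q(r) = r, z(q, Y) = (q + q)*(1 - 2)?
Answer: -4389 + √6 ≈ -4386.5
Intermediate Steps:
z(q, Y) = -2*q (z(q, Y) = (2*q)*(-1) = -2*q)
f(W) = √(-W) (f(W) = √(W - 2*W) = √(-W))
t = -4389 (t = 7*(-1585 - 1*(-958)) = 7*(-1585 + 958) = 7*(-627) = -4389)
f(Q(-6)) + t = √(-1*(-6)) - 4389 = √6 - 4389 = -4389 + √6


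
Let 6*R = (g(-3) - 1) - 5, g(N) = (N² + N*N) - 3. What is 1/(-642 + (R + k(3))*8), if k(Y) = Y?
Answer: -1/606 ≈ -0.0016502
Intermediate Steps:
g(N) = -3 + 2*N² (g(N) = (N² + N²) - 3 = 2*N² - 3 = -3 + 2*N²)
R = 3/2 (R = (((-3 + 2*(-3)²) - 1) - 5)/6 = (((-3 + 2*9) - 1) - 5)/6 = (((-3 + 18) - 1) - 5)/6 = ((15 - 1) - 5)/6 = (14 - 5)/6 = (⅙)*9 = 3/2 ≈ 1.5000)
1/(-642 + (R + k(3))*8) = 1/(-642 + (3/2 + 3)*8) = 1/(-642 + (9/2)*8) = 1/(-642 + 36) = 1/(-606) = -1/606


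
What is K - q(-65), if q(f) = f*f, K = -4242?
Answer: -8467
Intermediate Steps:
q(f) = f²
K - q(-65) = -4242 - 1*(-65)² = -4242 - 1*4225 = -4242 - 4225 = -8467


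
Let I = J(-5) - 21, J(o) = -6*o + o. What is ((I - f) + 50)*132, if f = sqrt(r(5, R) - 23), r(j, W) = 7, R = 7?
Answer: 7128 - 528*I ≈ 7128.0 - 528.0*I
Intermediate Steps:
J(o) = -5*o
f = 4*I (f = sqrt(7 - 23) = sqrt(-16) = 4*I ≈ 4.0*I)
I = 4 (I = -5*(-5) - 21 = 25 - 21 = 4)
((I - f) + 50)*132 = ((4 - 4*I) + 50)*132 = (54 - 4*I)*132 = 7128 - 528*I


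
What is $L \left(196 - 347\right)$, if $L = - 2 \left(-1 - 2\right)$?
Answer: $-906$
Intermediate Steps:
$L = 6$ ($L = \left(-2\right) \left(-3\right) = 6$)
$L \left(196 - 347\right) = 6 \left(196 - 347\right) = 6 \left(-151\right) = -906$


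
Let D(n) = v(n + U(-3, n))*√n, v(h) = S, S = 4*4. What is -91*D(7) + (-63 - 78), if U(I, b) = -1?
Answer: -141 - 1456*√7 ≈ -3993.2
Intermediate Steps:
S = 16
v(h) = 16
D(n) = 16*√n
-91*D(7) + (-63 - 78) = -1456*√7 + (-63 - 78) = -1456*√7 - 141 = -141 - 1456*√7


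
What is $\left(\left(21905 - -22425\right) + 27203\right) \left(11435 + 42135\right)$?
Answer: $3832022810$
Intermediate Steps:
$\left(\left(21905 - -22425\right) + 27203\right) \left(11435 + 42135\right) = \left(\left(21905 + 22425\right) + 27203\right) 53570 = \left(44330 + 27203\right) 53570 = 71533 \cdot 53570 = 3832022810$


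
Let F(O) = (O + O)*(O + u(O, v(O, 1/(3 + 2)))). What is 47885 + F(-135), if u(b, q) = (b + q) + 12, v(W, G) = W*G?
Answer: 124835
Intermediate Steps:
v(W, G) = G*W
u(b, q) = 12 + b + q
F(O) = 2*O*(12 + 11*O/5) (F(O) = (O + O)*(O + (12 + O + O/(3 + 2))) = (2*O)*(O + (12 + O + O/5)) = (2*O)*(O + (12 + 6*O/5)) = (2*O)*(12 + 11*O/5) = 2*O*(12 + 11*O/5))
47885 + F(-135) = 47885 + (2/5)*(-135)*(60 + 11*(-135)) = 47885 + (2/5)*(-135)*(60 - 1485) = 47885 + (2/5)*(-135)*(-1425) = 47885 + 76950 = 124835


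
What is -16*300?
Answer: -4800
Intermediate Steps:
-16*300 = -1*4800 = -4800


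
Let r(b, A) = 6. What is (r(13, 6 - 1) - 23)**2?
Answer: 289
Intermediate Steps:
(r(13, 6 - 1) - 23)**2 = (6 - 23)**2 = (-17)**2 = 289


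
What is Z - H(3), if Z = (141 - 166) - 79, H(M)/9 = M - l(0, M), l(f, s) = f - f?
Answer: -131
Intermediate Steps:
l(f, s) = 0
H(M) = 9*M (H(M) = 9*(M - 1*0) = 9*(M + 0) = 9*M)
Z = -104 (Z = -25 - 79 = -104)
Z - H(3) = -104 - 9*3 = -104 - 1*27 = -104 - 27 = -131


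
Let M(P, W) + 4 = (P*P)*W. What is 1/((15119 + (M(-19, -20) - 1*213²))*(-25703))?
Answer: 1/963194222 ≈ 1.0382e-9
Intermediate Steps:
M(P, W) = -4 + W*P² (M(P, W) = -4 + (P*P)*W = -4 + P²*W = -4 + W*P²)
1/((15119 + (M(-19, -20) - 1*213²))*(-25703)) = 1/((15119 + ((-4 - 20*(-19)²) - 1*213²))*(-25703)) = -1/25703/(15119 + ((-4 - 20*361) - 1*45369)) = -1/25703/(15119 + ((-4 - 7220) - 45369)) = -1/25703/(15119 + (-7224 - 45369)) = -1/25703/(15119 - 52593) = -1/25703/(-37474) = -1/37474*(-1/25703) = 1/963194222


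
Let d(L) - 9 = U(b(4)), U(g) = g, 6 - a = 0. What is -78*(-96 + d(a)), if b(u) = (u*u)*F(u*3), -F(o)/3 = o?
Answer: 51714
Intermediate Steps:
F(o) = -3*o
a = 6 (a = 6 - 1*0 = 6 + 0 = 6)
b(u) = -9*u³ (b(u) = (u*u)*(-3*u*3) = u²*(-9*u) = -9*u³)
d(L) = -567 (d(L) = 9 - 9*4³ = 9 - 9*64 = 9 - 576 = -567)
-78*(-96 + d(a)) = -78*(-96 - 567) = -78*(-663) = 51714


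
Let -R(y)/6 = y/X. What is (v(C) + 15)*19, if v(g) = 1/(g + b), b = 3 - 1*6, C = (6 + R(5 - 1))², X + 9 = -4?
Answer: 2823856/9897 ≈ 285.32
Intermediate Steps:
X = -13 (X = -9 - 4 = -13)
R(y) = 6*y/13 (R(y) = -6*y/(-13) = -6*y*(-1)/13 = -(-6)*y/13 = 6*y/13)
C = 10404/169 (C = (6 + 6*(5 - 1)/13)² = (6 + (6/13)*4)² = (6 + 24/13)² = (102/13)² = 10404/169 ≈ 61.562)
b = -3 (b = 3 - 6 = -3)
v(g) = 1/(-3 + g) (v(g) = 1/(g - 3) = 1/(-3 + g))
(v(C) + 15)*19 = (1/(-3 + 10404/169) + 15)*19 = (1/(9897/169) + 15)*19 = (169/9897 + 15)*19 = (148624/9897)*19 = 2823856/9897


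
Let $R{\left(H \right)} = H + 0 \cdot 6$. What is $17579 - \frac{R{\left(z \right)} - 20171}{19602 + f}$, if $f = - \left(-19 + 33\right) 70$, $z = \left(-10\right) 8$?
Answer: $\frac{327376389}{18622} \approx 17580.0$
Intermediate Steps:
$z = -80$
$R{\left(H \right)} = H$ ($R{\left(H \right)} = H + 0 = H$)
$f = -980$ ($f = - 14 \cdot 70 = \left(-1\right) 980 = -980$)
$17579 - \frac{R{\left(z \right)} - 20171}{19602 + f} = 17579 - \frac{-80 - 20171}{19602 - 980} = 17579 - - \frac{20251}{18622} = 17579 + \frac{20251}{18622} = \frac{327376389}{18622}$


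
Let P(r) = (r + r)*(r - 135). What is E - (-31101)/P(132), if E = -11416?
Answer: -3024191/264 ≈ -11455.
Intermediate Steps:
P(r) = 2*r*(-135 + r) (P(r) = (2*r)*(-135 + r) = 2*r*(-135 + r))
E - (-31101)/P(132) = -11416 - (-31101)/(2*132*(-135 + 132)) = -11416 - (-31101)/(2*132*(-3)) = -11416 - (-31101)/(-792) = -11416 - (-31101)*(-1)/792 = -11416 - 1*10367/264 = -11416 - 10367/264 = -3024191/264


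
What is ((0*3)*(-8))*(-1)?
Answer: 0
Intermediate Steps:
((0*3)*(-8))*(-1) = (0*(-8))*(-1) = 0*(-1) = 0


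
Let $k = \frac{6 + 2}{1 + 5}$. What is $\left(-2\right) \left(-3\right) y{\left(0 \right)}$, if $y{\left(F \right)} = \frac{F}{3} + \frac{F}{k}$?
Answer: $0$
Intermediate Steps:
$k = \frac{4}{3}$ ($k = \frac{8}{6} = 8 \cdot \frac{1}{6} = \frac{4}{3} \approx 1.3333$)
$y{\left(F \right)} = \frac{13 F}{12}$ ($y{\left(F \right)} = \frac{F}{3} + \frac{F}{\frac{4}{3}} = F \frac{1}{3} + F \frac{3}{4} = \frac{F}{3} + \frac{3 F}{4} = \frac{13 F}{12}$)
$\left(-2\right) \left(-3\right) y{\left(0 \right)} = \left(-2\right) \left(-3\right) \frac{13}{12} \cdot 0 = 6 \cdot 0 = 0$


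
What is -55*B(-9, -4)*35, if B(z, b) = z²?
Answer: -155925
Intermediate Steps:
-55*B(-9, -4)*35 = -55*(-9)²*35 = -55*81*35 = -4455*35 = -155925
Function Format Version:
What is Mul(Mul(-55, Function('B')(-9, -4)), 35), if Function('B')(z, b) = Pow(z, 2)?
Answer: -155925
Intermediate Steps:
Mul(Mul(-55, Function('B')(-9, -4)), 35) = Mul(Mul(-55, Pow(-9, 2)), 35) = Mul(Mul(-55, 81), 35) = Mul(-4455, 35) = -155925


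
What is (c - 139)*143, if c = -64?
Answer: -29029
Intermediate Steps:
(c - 139)*143 = (-64 - 139)*143 = -203*143 = -29029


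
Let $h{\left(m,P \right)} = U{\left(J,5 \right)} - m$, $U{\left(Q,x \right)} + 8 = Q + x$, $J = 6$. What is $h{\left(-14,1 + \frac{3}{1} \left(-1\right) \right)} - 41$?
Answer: $-24$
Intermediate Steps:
$U{\left(Q,x \right)} = -8 + Q + x$ ($U{\left(Q,x \right)} = -8 + \left(Q + x\right) = -8 + Q + x$)
$h{\left(m,P \right)} = 3 - m$ ($h{\left(m,P \right)} = \left(-8 + 6 + 5\right) - m = 3 - m$)
$h{\left(-14,1 + \frac{3}{1} \left(-1\right) \right)} - 41 = \left(3 - -14\right) - 41 = \left(3 + 14\right) - 41 = 17 - 41 = -24$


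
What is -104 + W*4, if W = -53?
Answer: -316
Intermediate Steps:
-104 + W*4 = -104 - 53*4 = -104 - 212 = -316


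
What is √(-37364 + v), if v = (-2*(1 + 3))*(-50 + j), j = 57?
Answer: 2*I*√9355 ≈ 193.44*I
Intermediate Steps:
v = -56 (v = (-2*(1 + 3))*(-50 + 57) = -2*4*7 = -8*7 = -56)
√(-37364 + v) = √(-37364 - 56) = √(-37420) = 2*I*√9355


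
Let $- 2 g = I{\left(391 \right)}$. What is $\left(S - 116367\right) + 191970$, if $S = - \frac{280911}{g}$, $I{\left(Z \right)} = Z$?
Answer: $\frac{30122595}{391} \approx 77040.0$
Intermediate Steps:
$g = - \frac{391}{2}$ ($g = \left(- \frac{1}{2}\right) 391 = - \frac{391}{2} \approx -195.5$)
$S = \frac{561822}{391}$ ($S = - \frac{280911}{- \frac{391}{2}} = \left(-280911\right) \left(- \frac{2}{391}\right) = \frac{561822}{391} \approx 1436.9$)
$\left(S - 116367\right) + 191970 = \left(\frac{561822}{391} - 116367\right) + 191970 = - \frac{44937675}{391} + 191970 = \frac{30122595}{391}$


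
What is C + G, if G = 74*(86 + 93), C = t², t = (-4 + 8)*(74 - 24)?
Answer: 53246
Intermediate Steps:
t = 200 (t = 4*50 = 200)
C = 40000 (C = 200² = 40000)
G = 13246 (G = 74*179 = 13246)
C + G = 40000 + 13246 = 53246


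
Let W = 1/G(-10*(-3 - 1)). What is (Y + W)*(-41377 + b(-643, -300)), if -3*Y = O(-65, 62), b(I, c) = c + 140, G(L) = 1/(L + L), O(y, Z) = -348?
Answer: -8141252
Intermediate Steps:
G(L) = 1/(2*L)
b(I, c) = 140 + c
W = 80 (W = 1/(1/(2*((-10*(-3 - 1))))) = 1/(1/(2*((-10*(-4))))) = 1/((½)/40) = 1/((½)*(1/40)) = 1/(1/80) = 80)
Y = 116 (Y = -⅓*(-348) = 116)
(Y + W)*(-41377 + b(-643, -300)) = (116 + 80)*(-41377 + (140 - 300)) = 196*(-41377 - 160) = 196*(-41537) = -8141252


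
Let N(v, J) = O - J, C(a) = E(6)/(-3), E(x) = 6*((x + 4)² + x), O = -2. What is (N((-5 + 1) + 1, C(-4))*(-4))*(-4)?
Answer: 3360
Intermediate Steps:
E(x) = 6*x + 6*(4 + x)² (E(x) = 6*((4 + x)² + x) = 6*(x + (4 + x)²) = 6*x + 6*(4 + x)²)
C(a) = -212 (C(a) = (6*6 + 6*(4 + 6)²)/(-3) = (36 + 6*10²)*(-⅓) = (36 + 6*100)*(-⅓) = (36 + 600)*(-⅓) = 636*(-⅓) = -212)
N(v, J) = -2 - J
(N((-5 + 1) + 1, C(-4))*(-4))*(-4) = ((-2 - 1*(-212))*(-4))*(-4) = ((-2 + 212)*(-4))*(-4) = (210*(-4))*(-4) = -840*(-4) = 3360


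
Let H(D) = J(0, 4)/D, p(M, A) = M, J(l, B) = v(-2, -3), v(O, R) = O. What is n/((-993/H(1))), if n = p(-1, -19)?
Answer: -2/993 ≈ -0.0020141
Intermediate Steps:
J(l, B) = -2
n = -1
H(D) = -2/D
n/((-993/H(1))) = -1/((-993/((-2/1)))) = -1/((-993/((-2*1)))) = -1/((-993/(-2))) = -1/((-993*(-1/2))) = -1/993/2 = -1*2/993 = -2/993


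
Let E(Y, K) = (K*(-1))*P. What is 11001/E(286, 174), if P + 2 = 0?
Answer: 3667/116 ≈ 31.612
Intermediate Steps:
P = -2 (P = -2 + 0 = -2)
E(Y, K) = 2*K (E(Y, K) = (K*(-1))*(-2) = -K*(-2) = 2*K)
11001/E(286, 174) = 11001/((2*174)) = 11001/348 = 11001*(1/348) = 3667/116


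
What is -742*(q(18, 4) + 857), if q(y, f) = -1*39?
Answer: -606956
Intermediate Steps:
q(y, f) = -39
-742*(q(18, 4) + 857) = -742*(-39 + 857) = -742*818 = -606956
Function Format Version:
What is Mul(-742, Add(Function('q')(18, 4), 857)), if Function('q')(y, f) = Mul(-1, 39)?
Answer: -606956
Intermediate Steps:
Function('q')(y, f) = -39
Mul(-742, Add(Function('q')(18, 4), 857)) = Mul(-742, Add(-39, 857)) = Mul(-742, 818) = -606956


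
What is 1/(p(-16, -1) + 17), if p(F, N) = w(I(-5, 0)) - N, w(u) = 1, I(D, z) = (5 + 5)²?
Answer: 1/19 ≈ 0.052632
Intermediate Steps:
I(D, z) = 100 (I(D, z) = 10² = 100)
p(F, N) = 1 - N
1/(p(-16, -1) + 17) = 1/((1 - 1*(-1)) + 17) = 1/((1 + 1) + 17) = 1/(2 + 17) = 1/19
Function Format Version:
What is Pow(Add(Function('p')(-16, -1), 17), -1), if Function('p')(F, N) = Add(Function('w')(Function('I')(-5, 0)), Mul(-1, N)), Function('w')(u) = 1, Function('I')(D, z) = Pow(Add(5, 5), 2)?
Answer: Rational(1, 19) ≈ 0.052632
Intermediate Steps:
Function('I')(D, z) = 100 (Function('I')(D, z) = Pow(10, 2) = 100)
Function('p')(F, N) = Add(1, Mul(-1, N))
Pow(Add(Function('p')(-16, -1), 17), -1) = Pow(Add(Add(1, Mul(-1, -1)), 17), -1) = Pow(Add(Add(1, 1), 17), -1) = Pow(Add(2, 17), -1) = Pow(19, -1) = Rational(1, 19)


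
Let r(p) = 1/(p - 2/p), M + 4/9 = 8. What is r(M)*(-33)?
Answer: -10098/2231 ≈ -4.5262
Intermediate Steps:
M = 68/9 (M = -4/9 + 8 = 68/9 ≈ 7.5556)
r(M)*(-33) = (68/(9*(-2 + (68/9)²)))*(-33) = (68/(9*(-2 + 4624/81)))*(-33) = (68/(9*(4462/81)))*(-33) = ((68/9)*(81/4462))*(-33) = (306/2231)*(-33) = -10098/2231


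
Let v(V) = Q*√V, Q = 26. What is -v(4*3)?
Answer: -52*√3 ≈ -90.067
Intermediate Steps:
v(V) = 26*√V
-v(4*3) = -26*√(4*3) = -26*√12 = -26*2*√3 = -52*√3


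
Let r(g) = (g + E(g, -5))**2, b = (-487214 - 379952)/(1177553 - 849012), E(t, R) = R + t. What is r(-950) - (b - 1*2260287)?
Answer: 1934881320958/328541 ≈ 5.8893e+6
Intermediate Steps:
b = -867166/328541 ≈ -2.6394
r(g) = (-5 + 2*g)**2 (r(g) = (g + (-5 + g))**2 = (-5 + 2*g)**2)
r(-950) - (b - 1*2260287) = (-5 + 2*(-950))**2 - (-867166/328541 - 1*2260287) = (-5 - 1900)**2 - (-867166/328541 - 2260287) = (-1905)**2 - 1*(-742597818433/328541) = 3629025 + 742597818433/328541 = 1934881320958/328541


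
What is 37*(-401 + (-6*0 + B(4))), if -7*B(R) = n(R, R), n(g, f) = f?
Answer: -104007/7 ≈ -14858.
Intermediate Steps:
B(R) = -R/7
37*(-401 + (-6*0 + B(4))) = 37*(-401 + (-6*0 - 1/7*4)) = 37*(-401 + (0 - 4/7)) = 37*(-401 - 4/7) = 37*(-2811/7) = -104007/7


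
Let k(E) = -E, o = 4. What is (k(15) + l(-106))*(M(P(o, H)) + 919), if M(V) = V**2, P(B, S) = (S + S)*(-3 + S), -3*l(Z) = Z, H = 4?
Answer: 59963/3 ≈ 19988.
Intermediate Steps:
l(Z) = -Z/3
P(B, S) = 2*S*(-3 + S) (P(B, S) = (2*S)*(-3 + S) = 2*S*(-3 + S))
(k(15) + l(-106))*(M(P(o, H)) + 919) = (-1*15 - 1/3*(-106))*((2*4*(-3 + 4))**2 + 919) = (-15 + 106/3)*((2*4*1)**2 + 919) = 61*(8**2 + 919)/3 = 61*(64 + 919)/3 = (61/3)*983 = 59963/3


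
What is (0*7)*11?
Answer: 0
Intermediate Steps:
(0*7)*11 = 0*11 = 0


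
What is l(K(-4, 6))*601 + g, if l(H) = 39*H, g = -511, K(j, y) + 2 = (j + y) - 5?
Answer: -117706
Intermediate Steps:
K(j, y) = -7 + j + y (K(j, y) = -2 + ((j + y) - 5) = -2 + (-5 + j + y) = -7 + j + y)
l(K(-4, 6))*601 + g = (39*(-7 - 4 + 6))*601 - 511 = (39*(-5))*601 - 511 = -195*601 - 511 = -117195 - 511 = -117706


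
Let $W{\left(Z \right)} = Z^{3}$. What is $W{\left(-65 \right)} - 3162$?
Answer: $-277787$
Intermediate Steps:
$W{\left(-65 \right)} - 3162 = \left(-65\right)^{3} - 3162 = -274625 - 3162 = -277787$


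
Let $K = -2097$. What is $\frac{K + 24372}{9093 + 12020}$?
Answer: $\frac{22275}{21113} \approx 1.055$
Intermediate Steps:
$\frac{K + 24372}{9093 + 12020} = \frac{-2097 + 24372}{9093 + 12020} = \frac{22275}{21113}$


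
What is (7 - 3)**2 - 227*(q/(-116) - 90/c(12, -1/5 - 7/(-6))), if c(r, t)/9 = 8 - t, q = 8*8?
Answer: 2839156/6119 ≈ 463.99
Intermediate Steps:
q = 64
c(r, t) = 72 - 9*t (c(r, t) = 9*(8 - t) = 72 - 9*t)
(7 - 3)**2 - 227*(q/(-116) - 90/c(12, -1/5 - 7/(-6))) = (7 - 3)**2 - 227*(64/(-116) - 90/(72 - 9*(-1/5 - 7/(-6)))) = 4**2 - 227*(64*(-1/116) - 90/(72 - 9*(-1*1/5 - 7*(-1/6)))) = 16 - 227*(-16/29 - 90/(72 - 9*(-1/5 + 7/6))) = 16 - 227*(-16/29 - 90/(72 - 9*29/30)) = 16 - 227*(-16/29 - 90/(72 - 87/10)) = 16 - 227*(-16/29 - 90/633/10) = 16 - 227*(-16/29 - 90*10/633) = 16 - 227*(-16/29 - 300/211) = 16 - 227*(-12076/6119) = 16 + 2741252/6119 = 2839156/6119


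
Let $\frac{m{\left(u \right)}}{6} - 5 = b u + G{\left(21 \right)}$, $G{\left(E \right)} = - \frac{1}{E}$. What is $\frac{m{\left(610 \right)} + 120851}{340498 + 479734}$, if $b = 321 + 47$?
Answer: $\frac{10274325}{5741624} \approx 1.7894$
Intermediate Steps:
$b = 368$
$m{\left(u \right)} = \frac{208}{7} + 2208 u$ ($m{\left(u \right)} = 30 + 6 \left(368 u - \frac{1}{21}\right) = 30 + 6 \left(- \frac{1}{21} + 368 u\right) = 30 + \left(- \frac{2}{7} + 2208 u\right) = \frac{208}{7} + 2208 u$)
$\frac{m{\left(610 \right)} + 120851}{340498 + 479734} = \frac{\left(\frac{208}{7} + 2208 \cdot 610\right) + 120851}{340498 + 479734} = \frac{\left(\frac{208}{7} + 1346880\right) + 120851}{820232} = \left(\frac{9428368}{7} + 120851\right) \frac{1}{820232} = \frac{10274325}{7} \cdot \frac{1}{820232} = \frac{10274325}{5741624}$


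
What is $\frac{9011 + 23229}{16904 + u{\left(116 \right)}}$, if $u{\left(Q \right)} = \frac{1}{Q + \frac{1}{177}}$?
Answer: $\frac{661983920}{347090009} \approx 1.9072$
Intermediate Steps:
$u{\left(Q \right)} = \frac{1}{\frac{1}{177} + Q}$ ($u{\left(Q \right)} = \frac{1}{Q + \frac{1}{177}} = \frac{1}{\frac{1}{177} + Q}$)
$\frac{9011 + 23229}{16904 + u{\left(116 \right)}} = \frac{9011 + 23229}{16904 + \frac{177}{1 + 177 \cdot 116}} = \frac{32240}{16904 + \frac{177}{1 + 20532}} = \frac{32240}{16904 + \frac{177}{20533}} = \frac{32240}{\frac{347090009}{20533}} = 32240 \cdot \frac{20533}{347090009} = \frac{661983920}{347090009}$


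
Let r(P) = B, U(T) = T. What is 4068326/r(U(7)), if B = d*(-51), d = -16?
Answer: 2034163/408 ≈ 4985.7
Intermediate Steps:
B = 816 (B = -16*(-51) = 816)
r(P) = 816
4068326/r(U(7)) = 4068326/816 = 4068326*(1/816) = 2034163/408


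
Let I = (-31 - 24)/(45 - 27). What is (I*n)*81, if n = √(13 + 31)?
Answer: -495*√11 ≈ -1641.7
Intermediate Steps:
n = 2*√11 (n = √44 = 2*√11 ≈ 6.6332)
I = -55/18 ≈ -3.0556
(I*n)*81 = -55*√11/9*81 = -495*√11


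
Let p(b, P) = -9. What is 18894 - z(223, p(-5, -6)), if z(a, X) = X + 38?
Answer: 18865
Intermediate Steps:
z(a, X) = 38 + X
18894 - z(223, p(-5, -6)) = 18894 - (38 - 9) = 18894 - 1*29 = 18894 - 29 = 18865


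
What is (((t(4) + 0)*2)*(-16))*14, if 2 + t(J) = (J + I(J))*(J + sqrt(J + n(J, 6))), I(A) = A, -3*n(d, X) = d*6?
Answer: -13440 - 7168*I ≈ -13440.0 - 7168.0*I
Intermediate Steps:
n(d, X) = -2*d (n(d, X) = -d*6/3 = -2*d)
t(J) = -2 + 2*J*(J + sqrt(-J)) (t(J) = -2 + (J + J)*(J + sqrt(J - 2*J)) = -2 + (2*J)*(J + sqrt(-J)) = -2 + 2*J*(J + sqrt(-J)))
(((t(4) + 0)*2)*(-16))*14 = ((((-2 - 2*(-8*I) + 2*4**2) + 0)*2)*(-16))*14 = ((((-2 - (-16)*I + 2*16) + 0)*2)*(-16))*14 = ((((-2 - (-16)*I + 32) + 0)*2)*(-16))*14 = ((((-2 + 16*I + 32) + 0)*2)*(-16))*14 = ((((30 + 16*I) + 0)*2)*(-16))*14 = (((30 + 16*I)*2)*(-16))*14 = ((60 + 32*I)*(-16))*14 = (-960 - 512*I)*14 = -13440 - 7168*I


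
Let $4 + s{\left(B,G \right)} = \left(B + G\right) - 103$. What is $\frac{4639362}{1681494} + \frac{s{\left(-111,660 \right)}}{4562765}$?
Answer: $\frac{3528176962713}{1278710328485} \approx 2.7592$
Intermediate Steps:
$s{\left(B,G \right)} = -107 + B + G$ ($s{\left(B,G \right)} = -4 - \left(103 - B - G\right) = -4 + \left(-103 + B + G\right) = -107 + B + G$)
$\frac{4639362}{1681494} + \frac{s{\left(-111,660 \right)}}{4562765} = \frac{4639362}{1681494} + \frac{-107 - 111 + 660}{4562765} = 4639362 \cdot \frac{1}{1681494} + 442 \cdot \frac{1}{4562765} = \frac{773227}{280249} + \frac{442}{4562765} = \frac{3528176962713}{1278710328485}$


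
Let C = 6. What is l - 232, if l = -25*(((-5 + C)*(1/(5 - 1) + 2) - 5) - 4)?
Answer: -253/4 ≈ -63.250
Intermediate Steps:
l = 675/4 (l = -25*(((-5 + 6)*(1/(5 - 1) + 2) - 5) - 4) = -25*((1*(1/4 + 2) - 5) - 4) = -25*((1*(¼ + 2) - 5) - 4) = -25*((1*(9/4) - 5) - 4) = -25*((9/4 - 5) - 4) = -25*(-11/4 - 4) = -25*(-27/4) = 675/4 ≈ 168.75)
l - 232 = 675/4 - 232 = -253/4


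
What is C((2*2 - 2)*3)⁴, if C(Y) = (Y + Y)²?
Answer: 429981696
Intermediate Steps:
C(Y) = 4*Y² (C(Y) = (2*Y)² = 4*Y²)
C((2*2 - 2)*3)⁴ = (4*((2*2 - 2)*3)²)⁴ = (4*((4 - 2)*3)²)⁴ = (4*(2*3)²)⁴ = (4*6²)⁴ = (4*36)⁴ = 144⁴ = 429981696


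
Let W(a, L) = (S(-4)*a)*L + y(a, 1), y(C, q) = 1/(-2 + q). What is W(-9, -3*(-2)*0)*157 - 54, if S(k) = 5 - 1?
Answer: -211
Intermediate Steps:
S(k) = 4
W(a, L) = -1 + 4*L*a (W(a, L) = (4*a)*L + 1/(-2 + 1) = 4*L*a + 1/(-1) = 4*L*a - 1 = -1 + 4*L*a)
W(-9, -3*(-2)*0)*157 - 54 = (-1 + 4*(-3*(-2)*0)*(-9))*157 - 54 = (-1 + 4*(6*0)*(-9))*157 - 54 = (-1 + 4*0*(-9))*157 - 54 = (-1 + 0)*157 - 54 = -1*157 - 54 = -157 - 54 = -211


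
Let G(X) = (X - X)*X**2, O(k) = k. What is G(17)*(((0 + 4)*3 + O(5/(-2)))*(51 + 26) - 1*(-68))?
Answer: 0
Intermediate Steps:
G(X) = 0 (G(X) = 0*X**2 = 0)
G(17)*(((0 + 4)*3 + O(5/(-2)))*(51 + 26) - 1*(-68)) = 0*(((0 + 4)*3 + 5/(-2))*(51 + 26) - 1*(-68)) = 0*((4*3 + 5*(-1/2))*77 + 68) = 0*((12 - 5/2)*77 + 68) = 0*((19/2)*77 + 68) = 0*(1463/2 + 68) = 0*(1599/2) = 0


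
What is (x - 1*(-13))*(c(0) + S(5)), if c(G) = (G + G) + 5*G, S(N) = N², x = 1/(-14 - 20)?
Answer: 11025/34 ≈ 324.26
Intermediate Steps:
x = -1/34 (x = 1/(-34) = -1/34 ≈ -0.029412)
c(G) = 7*G (c(G) = 2*G + 5*G = 7*G)
(x - 1*(-13))*(c(0) + S(5)) = (-1/34 - 1*(-13))*(7*0 + 5²) = (-1/34 + 13)*(0 + 25) = (441/34)*25 = 11025/34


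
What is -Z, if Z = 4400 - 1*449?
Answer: -3951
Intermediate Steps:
Z = 3951 (Z = 4400 - 449 = 3951)
-Z = -1*3951 = -3951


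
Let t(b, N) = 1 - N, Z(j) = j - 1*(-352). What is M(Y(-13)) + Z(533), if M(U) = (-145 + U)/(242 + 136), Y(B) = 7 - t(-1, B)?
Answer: 167189/189 ≈ 884.60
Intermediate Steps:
Z(j) = 352 + j (Z(j) = j + 352 = 352 + j)
Y(B) = 6 + B (Y(B) = 7 - (1 - B) = 7 + (-1 + B) = 6 + B)
M(U) = -145/378 + U/378 (M(U) = (-145 + U)/378 = (-145 + U)*(1/378) = -145/378 + U/378)
M(Y(-13)) + Z(533) = (-145/378 + (6 - 13)/378) + (352 + 533) = (-145/378 + (1/378)*(-7)) + 885 = (-145/378 - 1/54) + 885 = -76/189 + 885 = 167189/189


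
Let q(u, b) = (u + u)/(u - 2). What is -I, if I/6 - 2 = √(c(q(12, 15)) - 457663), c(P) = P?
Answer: -12 - 6*I*√11441515/5 ≈ -12.0 - 4059.0*I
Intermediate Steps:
q(u, b) = 2*u/(-2 + u) (q(u, b) = (2*u)/(-2 + u) = 2*u/(-2 + u))
I = 12 + 6*I*√11441515/5 (I = 12 + 6*√(2*12/(-2 + 12) - 457663) = 12 + 6*√(2*12/10 - 457663) = 12 + 6*√(2*12*(⅒) - 457663) = 12 + 6*√(12/5 - 457663) = 12 + 6*√(-2288303/5) = 12 + 6*(I*√11441515/5) = 12 + 6*I*√11441515/5 ≈ 12.0 + 4059.0*I)
-I = -(12 + 6*I*√11441515/5) = -12 - 6*I*√11441515/5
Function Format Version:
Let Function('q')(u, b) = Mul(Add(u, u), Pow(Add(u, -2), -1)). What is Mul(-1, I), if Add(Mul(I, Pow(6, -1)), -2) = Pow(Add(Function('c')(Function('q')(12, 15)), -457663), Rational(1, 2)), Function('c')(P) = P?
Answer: Add(-12, Mul(Rational(-6, 5), I, Pow(11441515, Rational(1, 2)))) ≈ Add(-12.000, Mul(-4059.0, I))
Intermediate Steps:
Function('q')(u, b) = Mul(2, u, Pow(Add(-2, u), -1)) (Function('q')(u, b) = Mul(Mul(2, u), Pow(Add(-2, u), -1)) = Mul(2, u, Pow(Add(-2, u), -1)))
I = Add(12, Mul(Rational(6, 5), I, Pow(11441515, Rational(1, 2)))) (I = Add(12, Mul(6, Pow(Add(Mul(2, 12, Pow(Add(-2, 12), -1)), -457663), Rational(1, 2)))) = Add(12, Mul(6, Pow(Add(Mul(2, 12, Pow(10, -1)), -457663), Rational(1, 2)))) = Add(12, Mul(6, Pow(Add(Mul(2, 12, Rational(1, 10)), -457663), Rational(1, 2)))) = Add(12, Mul(6, Pow(Add(Rational(12, 5), -457663), Rational(1, 2)))) = Add(12, Mul(6, Pow(Rational(-2288303, 5), Rational(1, 2)))) = Add(12, Mul(6, Mul(Rational(1, 5), I, Pow(11441515, Rational(1, 2))))) = Add(12, Mul(Rational(6, 5), I, Pow(11441515, Rational(1, 2)))) ≈ Add(12.000, Mul(4059.0, I)))
Mul(-1, I) = Mul(-1, Add(12, Mul(Rational(6, 5), I, Pow(11441515, Rational(1, 2))))) = Add(-12, Mul(Rational(-6, 5), I, Pow(11441515, Rational(1, 2))))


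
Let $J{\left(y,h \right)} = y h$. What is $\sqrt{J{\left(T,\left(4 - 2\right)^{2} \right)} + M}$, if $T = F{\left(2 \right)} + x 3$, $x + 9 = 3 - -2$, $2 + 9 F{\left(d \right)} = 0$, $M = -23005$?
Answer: $\frac{i \sqrt{207485}}{3} \approx 151.83 i$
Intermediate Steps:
$F{\left(d \right)} = - \frac{2}{9}$ ($F{\left(d \right)} = - \frac{2}{9} + \frac{1}{9} \cdot 0 = - \frac{2}{9} + 0 = - \frac{2}{9}$)
$x = -4$ ($x = -9 + \left(3 - -2\right) = -9 + \left(3 + 2\right) = -9 + 5 = -4$)
$T = - \frac{110}{9}$ ($T = - \frac{2}{9} - 12 = - \frac{110}{9} \approx -12.222$)
$J{\left(y,h \right)} = h y$
$\sqrt{J{\left(T,\left(4 - 2\right)^{2} \right)} + M} = \sqrt{\left(4 - 2\right)^{2} \left(- \frac{110}{9}\right) - 23005} = \sqrt{2^{2} \left(- \frac{110}{9}\right) - 23005} = \sqrt{4 \left(- \frac{110}{9}\right) - 23005} = \sqrt{- \frac{440}{9} - 23005} = \sqrt{- \frac{207485}{9}} = \frac{i \sqrt{207485}}{3}$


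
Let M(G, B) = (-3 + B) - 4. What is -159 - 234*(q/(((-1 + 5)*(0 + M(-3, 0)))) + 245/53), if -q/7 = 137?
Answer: -981051/106 ≈ -9255.2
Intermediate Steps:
q = -959 (q = -7*137 = -959)
M(G, B) = -7 + B
-159 - 234*(q/(((-1 + 5)*(0 + M(-3, 0)))) + 245/53) = -159 - 234*(-959*1/((0 + (-7 + 0))*(-1 + 5)) + 245/53) = -159 - 234*(-959*1/(4*(0 - 7)) + 245*(1/53)) = -159 - 234*(-959/(4*(-7)) + 245/53) = -159 - 234*(-959/(-28) + 245/53) = -159 - 234*(-959*(-1/28) + 245/53) = -159 - 234*(137/4 + 245/53) = -159 - 234*8241/212 = -159 - 964197/106 = -981051/106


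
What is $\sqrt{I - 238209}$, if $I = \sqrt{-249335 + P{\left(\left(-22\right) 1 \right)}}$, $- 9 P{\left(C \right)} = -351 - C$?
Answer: $\frac{\sqrt{-2143881 + 3 i \sqrt{2243686}}}{3} \approx 0.51151 + 488.07 i$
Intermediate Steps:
$P{\left(C \right)} = 39 + \frac{C}{9}$ ($P{\left(C \right)} = - \frac{-351 - C}{9} = 39 + \frac{C}{9}$)
$I = \frac{i \sqrt{2243686}}{3}$ ($I = \sqrt{-249335 + \left(39 + \frac{\left(-22\right) 1}{9}\right)} = \sqrt{-249335 + \left(39 + \frac{1}{9} \left(-22\right)\right)} = \sqrt{-249335 + \left(39 - \frac{22}{9}\right)} = \sqrt{-249335 + \frac{329}{9}} = \sqrt{- \frac{2243686}{9}} = \frac{i \sqrt{2243686}}{3} \approx 499.3 i$)
$\sqrt{I - 238209} = \sqrt{\frac{i \sqrt{2243686}}{3} - 238209} = \sqrt{-238209 + \frac{i \sqrt{2243686}}{3}}$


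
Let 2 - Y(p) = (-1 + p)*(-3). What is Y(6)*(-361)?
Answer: -6137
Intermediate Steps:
Y(p) = -1 + 3*p (Y(p) = 2 - (-1 + p)*(-3) = 2 - (3 - 3*p) = 2 + (-3 + 3*p) = -1 + 3*p)
Y(6)*(-361) = (-1 + 3*6)*(-361) = (-1 + 18)*(-361) = 17*(-361) = -6137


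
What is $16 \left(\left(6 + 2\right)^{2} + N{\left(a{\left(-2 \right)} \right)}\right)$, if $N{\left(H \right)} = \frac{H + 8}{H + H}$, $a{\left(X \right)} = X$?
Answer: $1000$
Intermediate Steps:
$N{\left(H \right)} = \frac{8 + H}{2 H}$
$16 \left(\left(6 + 2\right)^{2} + N{\left(a{\left(-2 \right)} \right)}\right) = 16 \left(\left(6 + 2\right)^{2} + \frac{8 - 2}{2 \left(-2\right)}\right) = 16 \left(8^{2} + \frac{1}{2} \left(- \frac{1}{2}\right) 6\right) = 16 \left(64 - \frac{3}{2}\right) = 16 \cdot \frac{125}{2} = 1000$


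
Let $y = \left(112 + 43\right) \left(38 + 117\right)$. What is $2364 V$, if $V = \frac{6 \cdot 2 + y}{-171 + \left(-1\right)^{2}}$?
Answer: $- \frac{28411734}{85} \approx -3.3426 \cdot 10^{5}$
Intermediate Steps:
$y = 24025$ ($y = 155 \cdot 155 = 24025$)
$V = - \frac{24037}{170}$ ($V = \frac{6 \cdot 2 + 24025}{-171 + \left(-1\right)^{2}} = \frac{12 + 24025}{-171 + 1} = \frac{24037}{-170} = 24037 \left(- \frac{1}{170}\right) = - \frac{24037}{170} \approx -141.39$)
$2364 V = 2364 \left(- \frac{24037}{170}\right) = - \frac{28411734}{85}$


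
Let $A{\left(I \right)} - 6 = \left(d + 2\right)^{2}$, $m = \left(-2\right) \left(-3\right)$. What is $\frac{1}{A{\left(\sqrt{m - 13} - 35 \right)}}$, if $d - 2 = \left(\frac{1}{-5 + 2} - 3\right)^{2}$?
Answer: $\frac{81}{18982} \approx 0.0042672$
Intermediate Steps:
$m = 6$
$d = \frac{118}{9}$ ($d = 2 + \left(\frac{1}{-5 + 2} - 3\right)^{2} = 2 + \left(\frac{1}{-3} - 3\right)^{2} = 2 + \left(- \frac{1}{3} - 3\right)^{2} = 2 + \left(- \frac{10}{3}\right)^{2} = 2 + \frac{100}{9} = \frac{118}{9} \approx 13.111$)
$A{\left(I \right)} = \frac{18982}{81}$ ($A{\left(I \right)} = 6 + \left(\frac{118}{9} + 2\right)^{2} = 6 + \left(\frac{136}{9}\right)^{2} = 6 + \frac{18496}{81} = \frac{18982}{81}$)
$\frac{1}{A{\left(\sqrt{m - 13} - 35 \right)}} = \frac{1}{\frac{18982}{81}} = \frac{81}{18982}$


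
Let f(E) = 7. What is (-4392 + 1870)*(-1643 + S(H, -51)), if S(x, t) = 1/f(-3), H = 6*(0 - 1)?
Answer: 29003000/7 ≈ 4.1433e+6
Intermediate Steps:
H = -6 (H = 6*(-1) = -6)
S(x, t) = ⅐ (S(x, t) = 1/7 = ⅐)
(-4392 + 1870)*(-1643 + S(H, -51)) = (-4392 + 1870)*(-1643 + ⅐) = -2522*(-11500/7) = 29003000/7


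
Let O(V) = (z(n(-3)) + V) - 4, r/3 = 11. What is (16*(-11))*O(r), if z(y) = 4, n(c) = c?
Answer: -5808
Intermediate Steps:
r = 33 (r = 3*11 = 33)
O(V) = V (O(V) = (4 + V) - 4 = V)
(16*(-11))*O(r) = (16*(-11))*33 = -176*33 = -5808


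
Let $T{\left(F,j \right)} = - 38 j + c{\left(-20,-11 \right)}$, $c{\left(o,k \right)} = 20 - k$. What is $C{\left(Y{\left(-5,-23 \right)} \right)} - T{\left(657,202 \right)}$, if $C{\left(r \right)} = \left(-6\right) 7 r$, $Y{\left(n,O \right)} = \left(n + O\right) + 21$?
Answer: $7939$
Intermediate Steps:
$Y{\left(n,O \right)} = 21 + O + n$ ($Y{\left(n,O \right)} = \left(O + n\right) + 21 = 21 + O + n$)
$T{\left(F,j \right)} = 31 - 38 j$ ($T{\left(F,j \right)} = - 38 j + \left(20 - -11\right) = - 38 j + \left(20 + 11\right) = - 38 j + 31 = 31 - 38 j$)
$C{\left(r \right)} = - 42 r$
$C{\left(Y{\left(-5,-23 \right)} \right)} - T{\left(657,202 \right)} = - 42 \left(21 - 23 - 5\right) - \left(31 - 7676\right) = \left(-42\right) \left(-7\right) - \left(31 - 7676\right) = 294 - -7645 = 294 + 7645 = 7939$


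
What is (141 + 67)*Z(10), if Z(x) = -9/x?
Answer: -936/5 ≈ -187.20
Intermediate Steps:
(141 + 67)*Z(10) = (141 + 67)*(-9/10) = 208*(-9*⅒) = 208*(-9/10) = -936/5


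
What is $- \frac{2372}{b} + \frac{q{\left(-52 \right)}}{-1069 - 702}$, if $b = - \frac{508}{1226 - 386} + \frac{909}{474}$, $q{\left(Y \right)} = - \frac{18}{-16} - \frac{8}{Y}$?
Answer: $- \frac{517708277809}{286563992} \approx -1806.6$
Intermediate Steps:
$q{\left(Y \right)} = \frac{9}{8} - \frac{8}{Y}$ ($q{\left(Y \right)} = \left(-18\right) \left(- \frac{1}{16}\right) - \frac{8}{Y} = \frac{9}{8} - \frac{8}{Y}$)
$b = \frac{10891}{8295}$ ($b = - \frac{508}{840} + 909 \cdot \frac{1}{474} = \left(-508\right) \frac{1}{840} + \frac{303}{158} = - \frac{127}{210} + \frac{303}{158} = \frac{10891}{8295} \approx 1.313$)
$- \frac{2372}{b} + \frac{q{\left(-52 \right)}}{-1069 - 702} = - \frac{2372}{\frac{10891}{8295}} + \frac{\frac{9}{8} - \frac{8}{-52}}{-1069 - 702} = \left(-2372\right) \frac{8295}{10891} + \frac{\frac{9}{8} - - \frac{2}{13}}{-1771} = - \frac{19675740}{10891} + \left(\frac{9}{8} + \frac{2}{13}\right) \left(- \frac{1}{1771}\right) = - \frac{19675740}{10891} + \frac{133}{104} \left(- \frac{1}{1771}\right) = - \frac{19675740}{10891} - \frac{19}{26312} = - \frac{517708277809}{286563992}$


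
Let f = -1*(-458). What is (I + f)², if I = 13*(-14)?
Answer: 76176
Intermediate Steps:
f = 458
I = -182
(I + f)² = (-182 + 458)² = 276² = 76176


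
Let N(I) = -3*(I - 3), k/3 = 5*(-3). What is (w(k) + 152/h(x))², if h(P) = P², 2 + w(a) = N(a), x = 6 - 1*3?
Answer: 2044900/81 ≈ 25246.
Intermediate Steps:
x = 3 (x = 6 - 3 = 3)
k = -45 (k = 3*(5*(-3)) = 3*(-15) = -45)
N(I) = 9 - 3*I (N(I) = -3*(-3 + I) = 9 - 3*I)
w(a) = 7 - 3*a (w(a) = -2 + (9 - 3*a) = 7 - 3*a)
(w(k) + 152/h(x))² = ((7 - 3*(-45)) + 152/(3²))² = ((7 + 135) + 152/9)² = (142 + 152*(⅑))² = (142 + 152/9)² = (1430/9)² = 2044900/81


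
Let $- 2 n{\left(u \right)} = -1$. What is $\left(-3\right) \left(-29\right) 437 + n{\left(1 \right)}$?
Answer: $\frac{76039}{2} \approx 38020.0$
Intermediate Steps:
$n{\left(u \right)} = \frac{1}{2}$ ($n{\left(u \right)} = \left(- \frac{1}{2}\right) \left(-1\right) = \frac{1}{2}$)
$\left(-3\right) \left(-29\right) 437 + n{\left(1 \right)} = \left(-3\right) \left(-29\right) 437 + \frac{1}{2} = 87 \cdot 437 + \frac{1}{2} = 38019 + \frac{1}{2} = \frac{76039}{2}$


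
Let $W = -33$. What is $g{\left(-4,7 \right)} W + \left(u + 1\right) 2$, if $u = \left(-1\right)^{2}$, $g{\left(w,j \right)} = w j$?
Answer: $928$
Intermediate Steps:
$g{\left(w,j \right)} = j w$
$u = 1$
$g{\left(-4,7 \right)} W + \left(u + 1\right) 2 = 7 \left(-4\right) \left(-33\right) + \left(1 + 1\right) 2 = \left(-28\right) \left(-33\right) + 2 \cdot 2 = 924 + 4 = 928$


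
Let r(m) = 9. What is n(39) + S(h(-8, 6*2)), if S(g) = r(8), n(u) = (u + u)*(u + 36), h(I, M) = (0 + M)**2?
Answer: 5859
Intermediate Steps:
h(I, M) = M**2
n(u) = 2*u*(36 + u) (n(u) = (2*u)*(36 + u) = 2*u*(36 + u))
S(g) = 9
n(39) + S(h(-8, 6*2)) = 2*39*(36 + 39) + 9 = 2*39*75 + 9 = 5850 + 9 = 5859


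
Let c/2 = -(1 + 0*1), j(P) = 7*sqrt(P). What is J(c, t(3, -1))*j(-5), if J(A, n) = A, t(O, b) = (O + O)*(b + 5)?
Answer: -14*I*sqrt(5) ≈ -31.305*I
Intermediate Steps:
t(O, b) = 2*O*(5 + b) (t(O, b) = (2*O)*(5 + b) = 2*O*(5 + b))
c = -2 (c = 2*(-(1 + 0*1)) = 2*(-(1 + 0)) = 2*(-1*1) = 2*(-1) = -2)
J(c, t(3, -1))*j(-5) = -14*sqrt(-5) = -14*I*sqrt(5)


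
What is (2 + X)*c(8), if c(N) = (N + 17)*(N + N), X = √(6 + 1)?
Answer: 800 + 400*√7 ≈ 1858.3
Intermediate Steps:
X = √7 ≈ 2.6458
c(N) = 2*N*(17 + N) (c(N) = (17 + N)*(2*N) = 2*N*(17 + N))
(2 + X)*c(8) = (2 + √7)*(2*8*(17 + 8)) = (2 + √7)*(2*8*25) = (2 + √7)*400 = 800 + 400*√7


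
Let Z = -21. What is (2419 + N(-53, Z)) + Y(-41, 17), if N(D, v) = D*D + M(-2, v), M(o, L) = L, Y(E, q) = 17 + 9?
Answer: 5233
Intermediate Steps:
Y(E, q) = 26
N(D, v) = v + D² (N(D, v) = D*D + v = D² + v = v + D²)
(2419 + N(-53, Z)) + Y(-41, 17) = (2419 + (-21 + (-53)²)) + 26 = (2419 + (-21 + 2809)) + 26 = (2419 + 2788) + 26 = 5207 + 26 = 5233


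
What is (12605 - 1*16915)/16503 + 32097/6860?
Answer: 500130191/113210580 ≈ 4.4177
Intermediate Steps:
(12605 - 1*16915)/16503 + 32097/6860 = (12605 - 16915)*(1/16503) + 32097*(1/6860) = -4310*1/16503 + 32097/6860 = -4310/16503 + 32097/6860 = 500130191/113210580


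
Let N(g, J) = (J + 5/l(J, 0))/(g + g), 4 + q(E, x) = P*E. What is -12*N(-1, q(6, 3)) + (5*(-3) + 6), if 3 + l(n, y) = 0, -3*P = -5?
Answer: 17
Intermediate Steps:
P = 5/3 (P = -1/3*(-5) = 5/3 ≈ 1.6667)
l(n, y) = -3 (l(n, y) = -3 + 0 = -3)
q(E, x) = -4 + 5*E/3
N(g, J) = (-5/3 + J)/(2*g) (N(g, J) = (J + 5/(-3))/(g + g) = (J - 1/3*5)/((2*g)) = (J - 5/3)*(1/(2*g)) = (-5/3 + J)*(1/(2*g)) = (-5/3 + J)/(2*g))
-12*N(-1, q(6, 3)) + (5*(-3) + 6) = -2*(-5 + 3*(-4 + (5/3)*6))/(-1) + (5*(-3) + 6) = -2*(-1)*(-5 + 3*(-4 + 10)) + (-15 + 6) = -2*(-1)*(-5 + 3*6) - 9 = -2*(-1)*(-5 + 18) - 9 = -2*(-1)*13 - 9 = -12*(-13/6) - 9 = 26 - 9 = 17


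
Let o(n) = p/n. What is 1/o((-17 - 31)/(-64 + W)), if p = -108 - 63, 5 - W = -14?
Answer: -16/2565 ≈ -0.0062378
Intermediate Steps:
W = 19 (W = 5 - 1*(-14) = 5 + 14 = 19)
p = -171
o(n) = -171/n
1/o((-17 - 31)/(-64 + W)) = 1/(-171*(-64 + 19)/(-17 - 31)) = 1/(-171/((-48/(-45)))) = 1/(-171/((-48*(-1/45)))) = 1/(-171/16/15) = 1/(-171*15/16) = 1/(-2565/16) = -16/2565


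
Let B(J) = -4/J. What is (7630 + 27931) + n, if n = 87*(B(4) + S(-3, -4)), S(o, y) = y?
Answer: 35126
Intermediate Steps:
n = -435 (n = 87*(-4/4 - 4) = 87*(-4*1/4 - 4) = 87*(-1 - 4) = 87*(-5) = -435)
(7630 + 27931) + n = (7630 + 27931) - 435 = 35561 - 435 = 35126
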